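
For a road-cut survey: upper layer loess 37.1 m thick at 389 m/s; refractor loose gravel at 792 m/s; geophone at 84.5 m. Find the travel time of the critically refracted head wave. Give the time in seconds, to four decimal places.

θ_c = arcsin(V₁/V₂) = arcsin(389/792) = 29.42°, cos θ_c = 0.8711.
Intercept time tᵢ = 2h cos θ_c / V₁ = 2·37.1·0.8711/389 = 0.16615 s.
t = x/V₂ + tᵢ = 84.5/792 + 0.16615 = 0.27284 s.

0.2728 s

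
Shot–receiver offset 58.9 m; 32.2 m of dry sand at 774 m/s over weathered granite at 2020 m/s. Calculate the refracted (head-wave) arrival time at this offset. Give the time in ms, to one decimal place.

t = x/V₂ + 2h·√(V₂²−V₁²)/(V₁V₂).
√(V₂²−V₁²) = √(2020²−774²) = 1865.8 m/s; delay term = 2·32.2·1865.8/(774·2020) = 0.07685 s.
t = 58.9/2020 + 0.07685 = 0.10601 s.

106.0 ms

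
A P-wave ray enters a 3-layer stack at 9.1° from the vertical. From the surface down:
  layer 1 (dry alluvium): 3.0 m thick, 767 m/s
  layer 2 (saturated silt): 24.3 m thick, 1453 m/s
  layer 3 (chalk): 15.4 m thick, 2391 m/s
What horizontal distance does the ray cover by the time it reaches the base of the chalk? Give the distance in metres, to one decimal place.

16.8 m

p = sin θ₁/V₁ = sin 9.1°/767 = 2.0620e-04 s/m is conserved through the stack.
Layer 1: θ = 9.10°; offset = 3.0·tan 9.10° = 0.481 m.
Layer 2: sin θ = p·1453 = 0.2996 → θ = 17.43°; offset = 24.3·tan 17.43° = 7.631 m.
Layer 3: sin θ = p·2391 = 0.4930 → θ = 29.54°; offset = 15.4·tan 29.54° = 8.727 m.
Total horizontal offset = 16.839 m.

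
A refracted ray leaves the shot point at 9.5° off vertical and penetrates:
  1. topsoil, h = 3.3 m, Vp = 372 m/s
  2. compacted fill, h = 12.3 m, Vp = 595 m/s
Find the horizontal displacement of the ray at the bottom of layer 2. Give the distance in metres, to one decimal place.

3.9 m

Apply Snell's law at each interface; in layer i the horizontal offset is hᵢ·tan θᵢ.
Layer 1: θ = 9.50°; offset = 3.3·tan 9.50° = 0.552 m.
Layer 2: sin θ = 595·sin 9.5°/372 = 0.2640, θ = 15.31°; offset = 12.3·tan 15.31° = 3.366 m.
Σ offsets = 3.919 m.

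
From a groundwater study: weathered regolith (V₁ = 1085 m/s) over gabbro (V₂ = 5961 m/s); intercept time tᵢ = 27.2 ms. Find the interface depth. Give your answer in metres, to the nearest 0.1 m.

θ_c = arcsin(1085/5961) = 10.49°; cos θ_c = 0.9833.
tᵢ = 2h cos θ_c/V₁ ⇒ h = tᵢ·V₁/(2 cos θ_c) = 0.0272·1085/(2·0.9833) = 15.01 m.

15.0 m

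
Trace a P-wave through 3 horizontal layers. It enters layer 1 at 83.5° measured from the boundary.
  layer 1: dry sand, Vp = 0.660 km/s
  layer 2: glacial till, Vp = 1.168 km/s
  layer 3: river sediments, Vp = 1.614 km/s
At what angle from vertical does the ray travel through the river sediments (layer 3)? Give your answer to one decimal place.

From the normal: θ₁ = 90° − 83.5° = 6.5°.
Ray parameter p = sin 6.5° / 0.660 = 1.7152e-01 s/km.
sin θ_3 = p·V_3 = 1.7152e-01 × 1.614 = 0.2768.
θ_3 = arcsin 0.2768 = 16.07°.

16.1°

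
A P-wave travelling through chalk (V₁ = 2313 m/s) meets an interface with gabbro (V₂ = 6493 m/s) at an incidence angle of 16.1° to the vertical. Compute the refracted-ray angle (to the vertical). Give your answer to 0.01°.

51.12°

Snell's law: sin θ₂ = (V₂/V₁)·sin θ₁ = (6493/2313)·sin 16.1° = 0.7785.
θ₂ = sin⁻¹(0.7785) = 51.12° (from vertical).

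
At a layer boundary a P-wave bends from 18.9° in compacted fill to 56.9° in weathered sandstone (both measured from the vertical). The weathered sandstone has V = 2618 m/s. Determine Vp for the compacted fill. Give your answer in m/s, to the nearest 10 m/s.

sin 18.9° = 0.3239; sin 56.9° = 0.8377.
V₁ = V₂·(sin θ₁/sin θ₂) = 2618·(0.3239/0.8377) = 1012.29 m/s.

1010 m/s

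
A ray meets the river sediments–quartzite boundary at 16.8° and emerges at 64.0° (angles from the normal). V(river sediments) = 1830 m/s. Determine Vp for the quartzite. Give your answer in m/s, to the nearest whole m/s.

sin 16.8° = 0.2890; sin 64.0° = 0.8988.
V₂ = V₁·(sin θ₂/sin θ₁) = 1830·(0.8988/0.2890) = 5690.70 m/s.

5691 m/s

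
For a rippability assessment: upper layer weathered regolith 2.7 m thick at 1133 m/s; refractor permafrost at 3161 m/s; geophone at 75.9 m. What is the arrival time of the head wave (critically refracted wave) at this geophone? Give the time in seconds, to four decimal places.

0.0285 s

t = x/V₂ + 2h·√(V₂²−V₁²)/(V₁V₂).
√(V₂²−V₁²) = √(3161²−1133²) = 2951.0 m/s; delay term = 2·2.7·2951.0/(1133·3161) = 0.00445 s.
t = 75.9/3161 + 0.00445 = 0.02846 s.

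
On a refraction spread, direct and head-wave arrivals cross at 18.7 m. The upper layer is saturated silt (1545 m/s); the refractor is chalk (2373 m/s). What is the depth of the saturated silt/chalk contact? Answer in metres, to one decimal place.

h = (x_cross/2)·√((V₂−V₁)/(V₂+V₁)).
(V₂−V₁)/(V₂+V₁) = (2373−1545)/(2373+1545) = 0.2113; √ = 0.4597.
h = (18.7/2)·0.4597 = 4.30 m.

4.3 m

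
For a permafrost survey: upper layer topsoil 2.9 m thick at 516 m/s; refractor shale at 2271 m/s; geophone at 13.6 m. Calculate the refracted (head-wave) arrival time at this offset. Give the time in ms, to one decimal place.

t = x/V₂ + 2h·√(V₂²−V₁²)/(V₁V₂).
√(V₂²−V₁²) = √(2271²−516²) = 2211.6 m/s; delay term = 2·2.9·2211.6/(516·2271) = 0.01095 s.
t = 13.6/2271 + 0.01095 = 0.01693 s.

16.9 ms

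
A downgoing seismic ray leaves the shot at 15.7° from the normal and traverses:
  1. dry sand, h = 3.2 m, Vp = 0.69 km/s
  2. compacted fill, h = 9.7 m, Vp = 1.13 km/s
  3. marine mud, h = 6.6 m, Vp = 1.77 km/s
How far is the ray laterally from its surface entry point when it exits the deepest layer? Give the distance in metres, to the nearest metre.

12 m

Ray parameter p = sin 15.7° / 0.69 km/s = 3.9217e-01 s/km.
Layer 1: θ = 15.70°; offset = 3.2·tan 15.70° = 0.899 m.
Layer 2: sin θ = p·1.13 = 0.4432 → θ = 26.31°; offset = 9.7·tan 26.31° = 4.795 m.
Layer 3: sin θ = p·1.77 = 0.6941 → θ = 43.96°; offset = 6.6·tan 43.96° = 6.365 m.
Σ offsets = 12.059 m.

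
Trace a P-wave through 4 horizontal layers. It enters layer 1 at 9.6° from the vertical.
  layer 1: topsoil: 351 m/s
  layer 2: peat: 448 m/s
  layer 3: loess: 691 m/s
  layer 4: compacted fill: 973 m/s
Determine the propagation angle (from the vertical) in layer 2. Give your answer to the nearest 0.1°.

Ray parameter p = sin 9.6° / 351 = 4.7512e-04 s/m.
sin θ_2 = p·V_2 = 4.7512e-04 × 448 = 0.2129.
θ_2 = 12.29° from the vertical.

12.3°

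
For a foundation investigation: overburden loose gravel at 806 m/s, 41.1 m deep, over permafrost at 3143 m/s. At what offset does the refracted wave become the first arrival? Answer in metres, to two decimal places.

106.85 m

θ_c = arcsin(806/3143) = 14.86°, so cos θ_c = 0.9666 and tᵢ = 2h cos θ_c/V₁ = 0.0986 s.
At crossover x/V₁ = x/V₂ + tᵢ ⇒ x = tᵢ/(1/V₁ − 1/V₂) = 0.09857/(1.2407e-03 − 3.1817e-04) = 106.85 m.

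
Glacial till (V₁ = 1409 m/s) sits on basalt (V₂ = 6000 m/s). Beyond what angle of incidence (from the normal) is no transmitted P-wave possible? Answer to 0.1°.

Critical incidence: sin θ_c = V₁/V₂ = 1409/6000 = 0.2348.
θ_c = arcsin 0.2348 = 13.58°.

13.6°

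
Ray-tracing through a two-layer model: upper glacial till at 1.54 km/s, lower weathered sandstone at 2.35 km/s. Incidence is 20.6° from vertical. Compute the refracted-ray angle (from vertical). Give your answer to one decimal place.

32.5°

sin θ₁/V₁ = sin θ₂/V₂ ⇒ sin θ₂ = 2.35·sin 20.6°/1.54 = 2.35·0.3518/1.54 = 0.5369.
θ₂ = sin⁻¹(0.5369) = 32.47° (from vertical).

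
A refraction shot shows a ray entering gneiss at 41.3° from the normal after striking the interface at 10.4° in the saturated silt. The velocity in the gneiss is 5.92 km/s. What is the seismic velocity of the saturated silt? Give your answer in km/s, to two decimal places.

sin 10.4° = 0.1805; sin 41.3° = 0.6600.
V₁ = V₂·(sin θ₁/sin θ₂) = 5.92·(0.1805/0.6600) = 1.62 km/s.

1.62 km/s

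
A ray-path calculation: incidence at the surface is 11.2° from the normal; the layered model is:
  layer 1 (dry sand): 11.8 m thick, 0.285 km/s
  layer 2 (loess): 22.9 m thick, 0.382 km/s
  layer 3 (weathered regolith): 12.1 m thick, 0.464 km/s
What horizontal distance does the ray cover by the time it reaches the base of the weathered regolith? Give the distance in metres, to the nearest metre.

p = sin θ₁/V₁ = sin 11.2°/0.285 = 6.8152e-01 s/km is conserved through the stack.
Layer 1: θ = 11.20°; offset = 11.8·tan 11.20° = 2.336 m.
Layer 2: sin θ = p·0.382 = 0.2603 → θ = 15.09°; offset = 22.9·tan 15.09° = 6.175 m.
Layer 3: sin θ = p·0.464 = 0.3162 → θ = 18.43°; offset = 12.1·tan 18.43° = 4.033 m.
Σ offsets = 12.545 m.

13 m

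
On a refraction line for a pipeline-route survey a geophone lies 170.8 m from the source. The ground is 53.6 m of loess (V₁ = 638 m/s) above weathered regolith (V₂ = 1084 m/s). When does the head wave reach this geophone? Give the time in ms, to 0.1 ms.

293.4 ms

θ_c = arcsin(V₁/V₂) = arcsin(638/1084) = 36.05°, cos θ_c = 0.8085.
Intercept time tᵢ = 2h cos θ_c / V₁ = 2·53.6·0.8085/638 = 0.13584 s.
t = x/V₂ + tᵢ = 170.8/1084 + 0.13584 = 0.29340 s.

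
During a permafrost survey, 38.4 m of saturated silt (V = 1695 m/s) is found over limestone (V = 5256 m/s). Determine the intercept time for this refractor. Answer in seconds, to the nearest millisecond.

tᵢ = 2h·√(V₂²−V₁²)/(V₁V₂).
√(V₂²−V₁²) = √(5256²−1695²) = 4975.2 m/s.
tᵢ = 2·38.4·4975.2/(1695·5256) = 0.04289 s.

0.043 s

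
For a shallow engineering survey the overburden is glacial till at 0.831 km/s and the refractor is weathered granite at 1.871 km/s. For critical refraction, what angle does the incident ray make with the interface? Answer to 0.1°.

At critical incidence the refracted ray runs along the interface (θ₂ = 90°), so sin θ_c = V₁/V₂.
θ_c = arcsin(0.831/1.871) = arcsin 0.4441 = 26.37°.
Measured from the interface: 90° − 26.37° = 63.63°.

63.6°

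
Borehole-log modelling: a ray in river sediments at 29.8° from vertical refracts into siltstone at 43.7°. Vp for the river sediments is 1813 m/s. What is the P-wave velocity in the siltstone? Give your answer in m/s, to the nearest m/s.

Snell's law: sin 29.8°/V₁ = sin 43.7°/V₂.
V₂ = V₁·sin 43.7°/sin 29.8° = 1813 × 1.3902 = 2520.39 m/s.

2520 m/s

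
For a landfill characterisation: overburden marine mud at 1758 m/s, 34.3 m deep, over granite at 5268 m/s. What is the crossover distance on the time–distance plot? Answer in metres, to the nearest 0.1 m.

97.1 m

x_cross = 2h·√((V₂+V₁)/(V₂−V₁)).
(V₂+V₁)/(V₂−V₁) = (5268+1758)/(5268−1758) = 2.0017; √ = 1.4148.
x_cross = 2·34.3·1.4148 = 97.06 m.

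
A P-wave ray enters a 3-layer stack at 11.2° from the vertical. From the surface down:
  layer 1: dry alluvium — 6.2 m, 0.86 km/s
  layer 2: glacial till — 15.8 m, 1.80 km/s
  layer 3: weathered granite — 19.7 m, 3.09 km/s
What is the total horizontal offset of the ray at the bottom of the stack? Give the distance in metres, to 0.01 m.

27.45 m

Apply Snell's law at each interface; in layer i the horizontal offset is hᵢ·tan θᵢ.
Layer 1: θ = 11.20°; offset = 6.2·tan 11.20° = 1.2276 m.
Layer 2: sin θ = 1.80·sin 11.2°/0.86 = 0.4065, θ = 23.99°; offset = 15.8·tan 23.99° = 7.0305 m.
Layer 3: sin θ = 3.09·sin 11.2°/0.86 = 0.6979, θ = 44.26°; offset = 19.7·tan 44.26° = 19.1961 m.
Summing the layer offsets gives 27.4543 m.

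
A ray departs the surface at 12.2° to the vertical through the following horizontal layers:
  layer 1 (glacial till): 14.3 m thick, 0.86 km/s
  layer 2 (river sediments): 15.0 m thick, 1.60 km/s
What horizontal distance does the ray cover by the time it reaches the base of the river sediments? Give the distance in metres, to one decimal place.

9.5 m

Apply Snell's law at each interface; in layer i the horizontal offset is hᵢ·tan θᵢ.
Layer 1: θ = 12.20°; offset = 14.3·tan 12.20° = 3.092 m.
Layer 2: sin θ = 1.60·sin 12.2°/0.86 = 0.3932, θ = 23.15°; offset = 15.0·tan 23.15° = 6.414 m.
Summing the layer offsets gives 9.506 m.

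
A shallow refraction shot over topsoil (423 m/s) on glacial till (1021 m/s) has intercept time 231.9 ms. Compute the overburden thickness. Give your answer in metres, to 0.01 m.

53.89 m

θ_c = arcsin(423/1021) = 24.48°; cos θ_c = 0.9101.
tᵢ = 2h cos θ_c/V₁ ⇒ h = tᵢ·V₁/(2 cos θ_c) = 0.2319·423/(2·0.9101) = 53.89 m.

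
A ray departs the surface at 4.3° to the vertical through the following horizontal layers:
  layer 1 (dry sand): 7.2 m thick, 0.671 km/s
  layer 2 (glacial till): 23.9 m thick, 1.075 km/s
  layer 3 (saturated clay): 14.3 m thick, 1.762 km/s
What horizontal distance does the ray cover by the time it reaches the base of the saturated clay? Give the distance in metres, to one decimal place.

Ray parameter p = sin 4.3° / 0.671 km/s = 1.1174e-01 s/km.
Layer 1: θ = 4.30°; offset = 7.2·tan 4.30° = 0.541 m.
Layer 2: sin θ = p·1.075 = 0.1201 → θ = 6.90°; offset = 23.9·tan 6.90° = 2.892 m.
Layer 3: sin θ = p·1.762 = 0.1969 → θ = 11.36°; offset = 14.3·tan 11.36° = 2.872 m.
Total horizontal offset = 6.305 m.

6.3 m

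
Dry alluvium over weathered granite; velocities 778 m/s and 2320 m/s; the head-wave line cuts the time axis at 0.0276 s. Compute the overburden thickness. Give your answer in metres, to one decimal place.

θ_c = arcsin(778/2320) = 19.59°; cos θ_c = 0.9421.
tᵢ = 2h cos θ_c/V₁ ⇒ h = tᵢ·V₁/(2 cos θ_c) = 0.0276·778/(2·0.9421) = 11.40 m.

11.4 m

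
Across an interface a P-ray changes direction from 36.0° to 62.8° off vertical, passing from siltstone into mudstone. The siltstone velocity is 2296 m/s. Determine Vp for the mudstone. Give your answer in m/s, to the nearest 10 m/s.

sin 36.0° = 0.5878; sin 62.8° = 0.8894.
V₂ = V₁·(sin θ₂/sin θ₁) = 2296·(0.8894/0.5878) = 3474.23 m/s.

3470 m/s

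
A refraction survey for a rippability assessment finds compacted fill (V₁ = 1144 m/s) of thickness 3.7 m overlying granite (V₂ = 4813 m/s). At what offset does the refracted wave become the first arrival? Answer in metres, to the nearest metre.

9 m

θ_c = arcsin(1144/4813) = 13.75°, so cos θ_c = 0.9713 and tᵢ = 2h cos θ_c/V₁ = 0.0063 s.
At crossover x/V₁ = x/V₂ + tᵢ ⇒ x = tᵢ/(1/V₁ − 1/V₂) = 0.00628/(8.7413e-04 − 2.0777e-04) = 9.43 m.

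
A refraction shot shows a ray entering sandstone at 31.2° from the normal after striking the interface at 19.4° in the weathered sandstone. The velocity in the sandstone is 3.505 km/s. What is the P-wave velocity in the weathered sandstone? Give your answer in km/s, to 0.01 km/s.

Snell's law: sin 19.4°/V₁ = sin 31.2°/V₂.
V₁ = V₂·sin 19.4°/sin 31.2° = 3.505 × 0.6412 = 2.25 km/s.

2.25 km/s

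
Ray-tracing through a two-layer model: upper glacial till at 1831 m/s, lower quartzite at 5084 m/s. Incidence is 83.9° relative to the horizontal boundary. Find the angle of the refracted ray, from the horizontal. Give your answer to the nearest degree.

73°

Convert to the normal: θ₁ = 90° − 83.9° = 6.1°.
sin θ₁/V₁ = sin θ₂/V₂ ⇒ sin θ₂ = 5084·sin 6.1°/1831 = 5084·0.1063/1831 = 0.2951.
θ₂ = arcsin 0.2951 = 17.16° from the normal.
From the interface: 90° − 17.16° = 72.84°.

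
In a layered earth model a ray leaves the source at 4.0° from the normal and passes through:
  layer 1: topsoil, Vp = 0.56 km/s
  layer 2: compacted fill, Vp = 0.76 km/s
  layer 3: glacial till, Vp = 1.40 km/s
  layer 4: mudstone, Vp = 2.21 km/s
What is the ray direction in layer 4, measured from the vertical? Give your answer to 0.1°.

Snell's law across each interface conserves sin θ / V, so sin θ_4 = V_4·sin θ₁/V₁.
sin θ_4 = 2.21 × sin 4.0° / 0.56 = 0.2753.
θ_4 = arcsin 0.2753 = 15.98°.

16.0°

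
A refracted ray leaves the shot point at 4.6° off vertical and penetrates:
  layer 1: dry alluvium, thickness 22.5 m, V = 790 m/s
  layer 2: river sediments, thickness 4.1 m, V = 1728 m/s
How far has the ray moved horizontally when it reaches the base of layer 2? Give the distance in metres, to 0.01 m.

2.54 m

Ray parameter p = sin 4.6° / 790 m/s = 1.0152e-04 s/m.
Layer 1: θ = 4.60°; offset = 22.5·tan 4.60° = 1.8103 m.
Layer 2: sin θ = p·1728 = 0.1754 → θ = 10.10°; offset = 4.1·tan 10.10° = 0.7306 m.
Summing the layer offsets gives 2.5409 m.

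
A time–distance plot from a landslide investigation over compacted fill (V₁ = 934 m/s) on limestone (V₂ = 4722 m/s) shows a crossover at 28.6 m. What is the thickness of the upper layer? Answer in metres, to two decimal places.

11.70 m

h = (x_cross/2)·√((V₂−V₁)/(V₂+V₁)).
(V₂−V₁)/(V₂+V₁) = (4722−934)/(4722+934) = 0.6697; √ = 0.8184.
h = (28.6/2)·0.8184 = 11.70 m.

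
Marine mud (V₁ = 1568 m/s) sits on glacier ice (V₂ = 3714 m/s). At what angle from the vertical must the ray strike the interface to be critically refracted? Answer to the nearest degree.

Critical incidence: sin θ_c = V₁/V₂ = 1568/3714 = 0.4222.
θ_c = arcsin 0.4222 = 24.97°.

25°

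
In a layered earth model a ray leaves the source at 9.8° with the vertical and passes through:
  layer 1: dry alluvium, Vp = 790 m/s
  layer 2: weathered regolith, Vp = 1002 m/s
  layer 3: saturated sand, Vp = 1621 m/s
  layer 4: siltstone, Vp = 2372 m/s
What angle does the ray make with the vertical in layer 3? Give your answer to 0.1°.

20.4°

Ray parameter p = sin 9.8° / 790 = 2.1546e-04 s/m.
sin θ_3 = p·V_3 = 2.1546e-04 × 1621 = 0.3493.
θ_3 = 20.44° from the vertical.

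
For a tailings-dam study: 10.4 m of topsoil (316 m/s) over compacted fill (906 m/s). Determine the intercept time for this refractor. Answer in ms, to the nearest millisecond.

θ_c = arcsin(V₁/V₂) = arcsin(316/906) = 20.41°; cos θ_c = 0.9372.
tᵢ = 2h·cos θ_c / V₁ = 2·10.4·0.9372 / 316 = 0.06169 s.

62 ms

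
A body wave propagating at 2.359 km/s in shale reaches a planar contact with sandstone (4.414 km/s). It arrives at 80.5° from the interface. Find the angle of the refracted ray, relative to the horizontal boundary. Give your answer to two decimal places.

Angle from the normal: 90° − 80.5° = 9.5°.
sin θ₁/V₁ = sin θ₂/V₂ ⇒ sin θ₂ = 4.414·sin 9.5°/2.359 = 4.414·0.1650/2.359 = 0.3088.
θ₂ = arcsin 0.3088 = 17.99° from the normal.
From the interface: 90° − 17.99° = 72.01°.

72.01°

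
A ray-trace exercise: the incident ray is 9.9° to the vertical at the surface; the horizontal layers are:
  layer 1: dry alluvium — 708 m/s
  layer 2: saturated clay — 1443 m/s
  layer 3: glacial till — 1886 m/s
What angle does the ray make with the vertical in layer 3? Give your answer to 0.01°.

27.26°

Ray parameter p = sin 9.9° / 708 = 2.4284e-04 s/m.
sin θ_3 = p·V_3 = 2.4284e-04 × 1886 = 0.4580.
θ_3 = 27.26° from the vertical.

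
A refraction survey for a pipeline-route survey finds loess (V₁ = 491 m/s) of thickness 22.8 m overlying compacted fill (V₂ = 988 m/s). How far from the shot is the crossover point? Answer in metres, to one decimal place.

θ_c = arcsin(491/988) = 29.80°, so cos θ_c = 0.8678 and tᵢ = 2h cos θ_c/V₁ = 0.0806 s.
At crossover x/V₁ = x/V₂ + tᵢ ⇒ x = tᵢ/(1/V₁ − 1/V₂) = 0.08059/(2.0367e-03 − 1.0121e-03) = 78.66 m.

78.7 m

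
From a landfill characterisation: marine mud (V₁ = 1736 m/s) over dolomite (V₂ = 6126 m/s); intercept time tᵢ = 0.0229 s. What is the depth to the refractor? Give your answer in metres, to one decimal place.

θ_c = arcsin(1736/6126) = 16.46°; cos θ_c = 0.9590.
tᵢ = 2h cos θ_c/V₁ ⇒ h = tᵢ·V₁/(2 cos θ_c) = 0.0229·1736/(2·0.9590) = 20.73 m.

20.7 m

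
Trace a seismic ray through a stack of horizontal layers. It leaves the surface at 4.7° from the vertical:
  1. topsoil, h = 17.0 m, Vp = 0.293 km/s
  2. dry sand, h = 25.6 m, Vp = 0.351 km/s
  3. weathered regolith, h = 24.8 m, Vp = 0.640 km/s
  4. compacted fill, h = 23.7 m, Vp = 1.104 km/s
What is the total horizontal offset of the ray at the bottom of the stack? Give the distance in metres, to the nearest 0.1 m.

16.1 m

Ray parameter p = sin 4.7° / 0.293 km/s = 2.7965e-01 s/km.
Layer 1: θ = 4.70°; offset = 17.0·tan 4.70° = 1.398 m.
Layer 2: sin θ = p·0.351 = 0.0982 → θ = 5.63°; offset = 25.6·tan 5.63° = 2.525 m.
Layer 3: sin θ = p·0.640 = 0.1790 → θ = 10.31°; offset = 24.8·tan 10.31° = 4.512 m.
Layer 4: sin θ = p·1.104 = 0.3087 → θ = 17.98°; offset = 23.7·tan 17.98° = 7.693 m.
Total horizontal offset = 16.127 m.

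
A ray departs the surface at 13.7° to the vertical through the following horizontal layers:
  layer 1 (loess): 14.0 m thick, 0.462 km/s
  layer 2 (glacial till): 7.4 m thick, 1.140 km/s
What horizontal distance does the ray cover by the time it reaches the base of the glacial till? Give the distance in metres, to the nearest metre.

9 m

Apply Snell's law at each interface; in layer i the horizontal offset is hᵢ·tan θᵢ.
Layer 1: θ = 13.70°; offset = 14.0·tan 13.70° = 3.413 m.
Layer 2: sin θ = 1.140·sin 13.7°/0.462 = 0.5844, θ = 35.76°; offset = 7.4·tan 35.76° = 5.329 m.
Σ offsets = 8.742 m.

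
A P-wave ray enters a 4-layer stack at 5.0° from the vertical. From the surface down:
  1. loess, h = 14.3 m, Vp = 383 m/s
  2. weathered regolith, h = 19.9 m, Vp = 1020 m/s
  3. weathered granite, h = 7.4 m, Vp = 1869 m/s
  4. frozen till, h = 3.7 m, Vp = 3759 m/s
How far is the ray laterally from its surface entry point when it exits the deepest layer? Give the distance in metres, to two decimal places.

Apply Snell's law at each interface; in layer i the horizontal offset is hᵢ·tan θᵢ.
Layer 1: θ = 5.00°; offset = 14.3·tan 5.00° = 1.2511 m.
Layer 2: sin θ = 1020·sin 5.0°/383 = 0.2321, θ = 13.42°; offset = 19.9·tan 13.42° = 4.7487 m.
Layer 3: sin θ = 1869·sin 5.0°/383 = 0.4253, θ = 25.17°; offset = 7.4·tan 25.17° = 3.4775 m.
Layer 4: sin θ = 3759·sin 5.0°/383 = 0.8554, θ = 58.80°; offset = 3.7·tan 58.80° = 6.1104 m.
Summing the layer offsets gives 15.5877 m.

15.59 m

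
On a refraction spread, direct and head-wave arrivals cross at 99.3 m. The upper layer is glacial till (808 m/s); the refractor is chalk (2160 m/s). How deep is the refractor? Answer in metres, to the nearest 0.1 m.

33.5 m

h = (x_cross/2)·√((V₂−V₁)/(V₂+V₁)).
(V₂−V₁)/(V₂+V₁) = (2160−808)/(2160+808) = 0.4555; √ = 0.6749.
h = (99.3/2)·0.6749 = 33.51 m.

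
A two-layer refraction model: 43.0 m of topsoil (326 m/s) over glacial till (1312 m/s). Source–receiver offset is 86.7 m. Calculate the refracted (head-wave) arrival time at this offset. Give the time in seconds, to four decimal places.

t = x/V₂ + 2h·√(V₂²−V₁²)/(V₁V₂).
√(V₂²−V₁²) = √(1312²−326²) = 1270.9 m/s; delay term = 2·43.0·1270.9/(326·1312) = 0.25553 s.
t = 86.7/1312 + 0.25553 = 0.32161 s.

0.3216 s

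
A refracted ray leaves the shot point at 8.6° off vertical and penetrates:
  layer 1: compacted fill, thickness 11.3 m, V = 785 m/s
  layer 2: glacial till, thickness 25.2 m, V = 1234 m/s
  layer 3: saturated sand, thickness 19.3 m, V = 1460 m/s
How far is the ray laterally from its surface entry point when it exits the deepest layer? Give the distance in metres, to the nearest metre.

13 m

Apply Snell's law at each interface; in layer i the horizontal offset is hᵢ·tan θᵢ.
Layer 1: θ = 8.60°; offset = 11.3·tan 8.60° = 1.709 m.
Layer 2: sin θ = 1234·sin 8.6°/785 = 0.2351, θ = 13.60°; offset = 25.2·tan 13.60° = 6.094 m.
Layer 3: sin θ = 1460·sin 8.6°/785 = 0.2781, θ = 16.15°; offset = 19.3·tan 16.15° = 5.588 m.
Σ offsets = 13.392 m.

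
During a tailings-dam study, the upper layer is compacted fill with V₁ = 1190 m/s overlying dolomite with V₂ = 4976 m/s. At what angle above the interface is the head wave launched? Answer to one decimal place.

Critical incidence: sin θ_c = V₁/V₂ = 1190/4976 = 0.2391.
θ_c = arcsin 0.2391 = 13.84°.
Measured from the interface: 90° − 13.84° = 76.16°.

76.2°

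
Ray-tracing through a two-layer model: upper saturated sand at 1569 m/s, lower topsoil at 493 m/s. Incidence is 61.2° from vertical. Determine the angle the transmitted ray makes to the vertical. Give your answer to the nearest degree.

sin θ₁/V₁ = sin θ₂/V₂ ⇒ sin θ₂ = 493·sin 61.2°/1569 = 493·0.8763/1569 = 0.2753.
θ₂ = sin⁻¹(0.2753) = 15.98° (from vertical).

16°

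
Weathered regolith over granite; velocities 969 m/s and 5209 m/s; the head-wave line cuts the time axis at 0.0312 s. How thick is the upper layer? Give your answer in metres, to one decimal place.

h = tᵢ·V₁·V₂ / (2·√(V₂²−V₁²)).
√(V₂²−V₁²) = √(5209² − 969²) = 5118.1 m/s.
h = 0.0312 s × 969 × 5209 / (2 × 5118.1) = 15.38 m.

15.4 m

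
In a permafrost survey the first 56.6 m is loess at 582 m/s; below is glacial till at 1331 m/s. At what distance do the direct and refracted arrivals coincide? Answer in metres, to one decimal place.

180.9 m

x_cross = 2h·√((V₂+V₁)/(V₂−V₁)).
(V₂+V₁)/(V₂−V₁) = (1331+582)/(1331−582) = 2.5541; √ = 1.5981.
x_cross = 2·56.6·1.5981 = 180.91 m.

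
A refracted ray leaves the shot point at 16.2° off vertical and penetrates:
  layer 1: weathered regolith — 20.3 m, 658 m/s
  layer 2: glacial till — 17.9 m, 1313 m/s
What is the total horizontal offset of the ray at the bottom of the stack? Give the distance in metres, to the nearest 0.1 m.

Ray parameter p = sin 16.2° / 658 m/s = 4.2400e-04 s/m.
Layer 1: θ = 16.20°; offset = 20.3·tan 16.20° = 5.898 m.
Layer 2: sin θ = p·1313 = 0.5567 → θ = 33.83°; offset = 17.9·tan 33.83° = 11.996 m.
Total horizontal offset = 17.894 m.

17.9 m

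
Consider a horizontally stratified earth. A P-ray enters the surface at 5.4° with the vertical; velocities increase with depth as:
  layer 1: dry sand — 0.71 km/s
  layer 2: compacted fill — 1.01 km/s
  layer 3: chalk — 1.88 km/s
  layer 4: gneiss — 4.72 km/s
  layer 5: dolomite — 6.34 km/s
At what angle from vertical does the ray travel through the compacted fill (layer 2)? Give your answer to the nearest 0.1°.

Ray parameter p = sin 5.4° / 0.71 = 1.3255e-01 s/km.
sin θ_2 = p·V_2 = 1.3255e-01 × 1.01 = 0.1339.
θ_2 = 7.69° from the vertical.

7.7°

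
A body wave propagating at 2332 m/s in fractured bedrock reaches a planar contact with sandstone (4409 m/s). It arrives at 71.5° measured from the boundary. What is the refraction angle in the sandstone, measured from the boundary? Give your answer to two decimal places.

53.14°

Convert to the normal: θ₁ = 90° − 71.5° = 18.5°.
sin θ₁/V₁ = sin θ₂/V₂ ⇒ sin θ₂ = 4409·sin 18.5°/2332 = 4409·0.3173/2332 = 0.5999.
θ₂ = sin⁻¹(0.5999) = 36.86° (from vertical).
From the interface: 90° − 36.86° = 53.14°.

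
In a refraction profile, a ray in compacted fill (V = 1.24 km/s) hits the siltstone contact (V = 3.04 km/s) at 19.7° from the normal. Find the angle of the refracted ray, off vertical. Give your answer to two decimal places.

55.73°

Snell's law: sin θ₂ = (V₂/V₁)·sin θ₁ = (3.04/1.24)·sin 19.7° = 0.8264.
θ₂ = arcsin 0.8264 = 55.73° from the normal.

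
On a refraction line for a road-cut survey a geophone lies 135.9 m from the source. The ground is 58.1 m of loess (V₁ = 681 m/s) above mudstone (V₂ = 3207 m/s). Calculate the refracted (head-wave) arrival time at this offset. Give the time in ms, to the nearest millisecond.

209 ms

θ_c = arcsin(V₁/V₂) = arcsin(681/3207) = 12.26°, cos θ_c = 0.9772.
Intercept time tᵢ = 2h cos θ_c / V₁ = 2·58.1·0.9772/681 = 0.16674 s.
t = x/V₂ + tᵢ = 135.9/3207 + 0.16674 = 0.20912 s.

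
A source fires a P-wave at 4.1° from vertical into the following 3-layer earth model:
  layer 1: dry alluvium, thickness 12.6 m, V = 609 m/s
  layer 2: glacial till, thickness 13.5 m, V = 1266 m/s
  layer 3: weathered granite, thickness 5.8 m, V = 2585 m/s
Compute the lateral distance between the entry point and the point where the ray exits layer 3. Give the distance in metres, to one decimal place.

Apply Snell's law at each interface; in layer i the horizontal offset is hᵢ·tan θᵢ.
Layer 1: θ = 4.10°; offset = 12.6·tan 4.10° = 0.903 m.
Layer 2: sin θ = 1266·sin 4.1°/609 = 0.1486, θ = 8.55°; offset = 13.5·tan 8.55° = 2.029 m.
Layer 3: sin θ = 2585·sin 4.1°/609 = 0.3035, θ = 17.67°; offset = 5.8·tan 17.67° = 1.847 m.
Summing the layer offsets gives 4.780 m.

4.8 m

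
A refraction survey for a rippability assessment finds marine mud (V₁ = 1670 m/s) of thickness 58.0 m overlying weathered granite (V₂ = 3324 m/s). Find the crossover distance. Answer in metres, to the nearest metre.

202 m

θ_c = arcsin(1670/3324) = 30.16°, so cos θ_c = 0.8646 and tᵢ = 2h cos θ_c/V₁ = 0.0601 s.
At crossover x/V₁ = x/V₂ + tᵢ ⇒ x = tᵢ/(1/V₁ − 1/V₂) = 0.06006/(5.9880e-04 − 3.0084e-04) = 201.56 m.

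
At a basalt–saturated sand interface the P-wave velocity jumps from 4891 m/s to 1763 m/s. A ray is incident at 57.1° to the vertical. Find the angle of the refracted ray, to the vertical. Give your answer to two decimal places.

Snell's law: sin θ₂ = (V₂/V₁)·sin θ₁ = (1763/4891)·sin 57.1° = 0.3026.
θ₂ = arcsin 0.3026 = 17.62° from the normal.

17.62°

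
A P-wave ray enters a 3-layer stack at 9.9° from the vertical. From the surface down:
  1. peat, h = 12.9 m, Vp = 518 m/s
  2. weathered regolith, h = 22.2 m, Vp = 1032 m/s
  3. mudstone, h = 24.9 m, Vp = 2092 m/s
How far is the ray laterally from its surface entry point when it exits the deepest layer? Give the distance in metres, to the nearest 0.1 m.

Ray parameter p = sin 9.9° / 518 m/s = 3.3191e-04 s/m.
Layer 1: θ = 9.90°; offset = 12.9·tan 9.90° = 2.251 m.
Layer 2: sin θ = p·1032 = 0.3425 → θ = 20.03°; offset = 22.2·tan 20.03° = 8.094 m.
Layer 3: sin θ = p·2092 = 0.6944 → θ = 43.98°; offset = 24.9·tan 43.98° = 24.025 m.
Total horizontal offset = 34.371 m.

34.4 m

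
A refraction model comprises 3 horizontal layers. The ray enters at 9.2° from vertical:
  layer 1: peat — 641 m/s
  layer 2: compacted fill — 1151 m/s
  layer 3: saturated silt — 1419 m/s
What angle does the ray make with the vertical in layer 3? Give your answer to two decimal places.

Snell's law across each interface conserves sin θ / V, so sin θ_3 = V_3·sin θ₁/V₁.
sin θ_3 = 1419 × sin 9.2° / 641 = 0.3539.
θ_3 = 20.73° from the vertical.

20.73°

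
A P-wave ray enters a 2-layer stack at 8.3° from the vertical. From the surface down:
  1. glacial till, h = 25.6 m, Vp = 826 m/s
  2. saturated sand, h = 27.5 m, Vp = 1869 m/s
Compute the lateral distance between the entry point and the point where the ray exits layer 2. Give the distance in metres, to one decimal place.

13.2 m

p = sin θ₁/V₁ = sin 8.3°/826 = 1.7477e-04 s/m is conserved through the stack.
Layer 1: θ = 8.30°; offset = 25.6·tan 8.30° = 3.735 m.
Layer 2: sin θ = p·1869 = 0.3266 → θ = 19.06°; offset = 27.5·tan 19.06° = 9.504 m.
Σ offsets = 13.238 m.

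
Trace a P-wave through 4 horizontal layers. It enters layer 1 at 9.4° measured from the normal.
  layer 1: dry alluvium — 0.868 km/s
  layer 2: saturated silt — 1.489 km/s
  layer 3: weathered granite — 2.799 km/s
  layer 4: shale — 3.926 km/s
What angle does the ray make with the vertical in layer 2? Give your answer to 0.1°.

Snell's law across each interface conserves sin θ / V, so sin θ_2 = V_2·sin θ₁/V₁.
sin θ_2 = 1.489 × sin 9.4° / 0.868 = 0.2802.
θ_2 = arcsin 0.2802 = 16.27°.

16.3°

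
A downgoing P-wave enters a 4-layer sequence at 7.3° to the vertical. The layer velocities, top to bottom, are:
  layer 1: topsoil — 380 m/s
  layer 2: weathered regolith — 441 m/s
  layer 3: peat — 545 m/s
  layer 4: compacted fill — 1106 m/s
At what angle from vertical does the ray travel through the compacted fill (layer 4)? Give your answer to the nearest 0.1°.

Ray parameter p = sin 7.3° / 380 = 3.3438e-04 s/m.
sin θ_4 = p·V_4 = 3.3438e-04 × 1106 = 0.3698.
θ_4 = arcsin 0.3698 = 21.70°.

21.7°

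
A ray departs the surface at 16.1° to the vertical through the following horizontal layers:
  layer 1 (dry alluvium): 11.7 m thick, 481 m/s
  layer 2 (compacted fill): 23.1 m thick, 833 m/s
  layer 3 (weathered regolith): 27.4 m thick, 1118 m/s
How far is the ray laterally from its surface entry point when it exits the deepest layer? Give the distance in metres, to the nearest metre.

Ray parameter p = sin 16.1° / 481 m/s = 5.7654e-04 s/m.
Layer 1: θ = 16.10°; offset = 11.7·tan 16.10° = 3.377 m.
Layer 2: sin θ = p·833 = 0.4803 → θ = 28.70°; offset = 23.1·tan 28.70° = 12.648 m.
Layer 3: sin θ = p·1118 = 0.6446 → θ = 40.13°; offset = 27.4·tan 40.13° = 23.100 m.
Σ offsets = 39.125 m.

39 m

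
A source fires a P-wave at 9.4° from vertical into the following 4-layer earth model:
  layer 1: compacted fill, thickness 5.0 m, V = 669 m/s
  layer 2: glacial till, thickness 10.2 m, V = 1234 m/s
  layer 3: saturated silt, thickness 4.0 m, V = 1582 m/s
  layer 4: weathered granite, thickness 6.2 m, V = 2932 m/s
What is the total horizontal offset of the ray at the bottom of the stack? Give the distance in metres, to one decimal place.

Apply Snell's law at each interface; in layer i the horizontal offset is hᵢ·tan θᵢ.
Layer 1: θ = 9.40°; offset = 5.0·tan 9.40° = 0.828 m.
Layer 2: sin θ = 1234·sin 9.4°/669 = 0.3013, θ = 17.53°; offset = 10.2·tan 17.53° = 3.223 m.
Layer 3: sin θ = 1582·sin 9.4°/669 = 0.3862, θ = 22.72°; offset = 4.0·tan 22.72° = 1.675 m.
Layer 4: sin θ = 2932·sin 9.4°/669 = 0.7158, θ = 45.71°; offset = 6.2·tan 45.71° = 6.355 m.
Summing the layer offsets gives 12.081 m.

12.1 m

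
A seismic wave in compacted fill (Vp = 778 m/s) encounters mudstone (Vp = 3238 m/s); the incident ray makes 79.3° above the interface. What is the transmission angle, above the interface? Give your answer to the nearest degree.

Convert to the normal: θ₁ = 90° − 79.3° = 10.7°.
Snell's law: sin θ₂ = (V₂/V₁)·sin θ₁ = (3238/778)·sin 10.7° = 0.7727.
θ₂ = sin⁻¹(0.7727) = 50.60° (from vertical).
From the interface: 90° − 50.60° = 39.40°.

39°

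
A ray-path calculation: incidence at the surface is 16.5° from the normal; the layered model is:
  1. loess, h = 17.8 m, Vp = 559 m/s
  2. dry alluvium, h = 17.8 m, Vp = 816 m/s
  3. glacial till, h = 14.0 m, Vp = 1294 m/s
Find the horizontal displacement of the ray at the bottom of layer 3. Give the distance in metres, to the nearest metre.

Apply Snell's law at each interface; in layer i the horizontal offset is hᵢ·tan θᵢ.
Layer 1: θ = 16.50°; offset = 17.8·tan 16.50° = 5.273 m.
Layer 2: sin θ = 816·sin 16.5°/559 = 0.4146, θ = 24.49°; offset = 17.8·tan 24.49° = 8.110 m.
Layer 3: sin θ = 1294·sin 16.5°/559 = 0.6575, θ = 41.11°; offset = 14.0·tan 41.11° = 12.216 m.
Σ offsets = 25.598 m.

26 m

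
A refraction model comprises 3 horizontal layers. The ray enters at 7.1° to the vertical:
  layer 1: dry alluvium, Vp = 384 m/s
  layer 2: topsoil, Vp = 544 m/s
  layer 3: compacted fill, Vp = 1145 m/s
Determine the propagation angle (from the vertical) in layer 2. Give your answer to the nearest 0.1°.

10.1°

Snell's law across each interface conserves sin θ / V, so sin θ_2 = V_2·sin θ₁/V₁.
sin θ_2 = 544 × sin 7.1° / 384 = 0.1751.
θ_2 = arcsin 0.1751 = 10.08°.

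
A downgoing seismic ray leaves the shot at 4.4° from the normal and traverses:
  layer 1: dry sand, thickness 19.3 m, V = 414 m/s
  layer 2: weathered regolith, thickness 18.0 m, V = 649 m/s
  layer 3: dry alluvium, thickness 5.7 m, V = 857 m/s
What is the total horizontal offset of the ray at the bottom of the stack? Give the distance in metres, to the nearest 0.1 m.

p = sin θ₁/V₁ = sin 4.4°/414 = 1.8531e-04 s/m is conserved through the stack.
Layer 1: θ = 4.40°; offset = 19.3·tan 4.40° = 1.485 m.
Layer 2: sin θ = p·649 = 0.1203 → θ = 6.91°; offset = 18.0·tan 6.91° = 2.181 m.
Layer 3: sin θ = p·857 = 0.1588 → θ = 9.14°; offset = 5.7·tan 9.14° = 0.917 m.
Summing the layer offsets gives 4.583 m.

4.6 m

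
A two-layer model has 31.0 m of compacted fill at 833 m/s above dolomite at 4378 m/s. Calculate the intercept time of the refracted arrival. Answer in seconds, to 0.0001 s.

θ_c = arcsin(V₁/V₂) = arcsin(833/4378) = 10.97°; cos θ_c = 0.9817.
tᵢ = 2h·cos θ_c / V₁ = 2·31.0·0.9817 / 833 = 0.07307 s.

0.0731 s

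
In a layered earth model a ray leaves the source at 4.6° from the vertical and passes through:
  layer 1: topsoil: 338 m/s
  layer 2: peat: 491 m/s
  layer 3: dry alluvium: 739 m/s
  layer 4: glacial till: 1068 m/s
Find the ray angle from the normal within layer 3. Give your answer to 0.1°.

Snell's law across each interface conserves sin θ / V, so sin θ_3 = V_3·sin θ₁/V₁.
sin θ_3 = 739 × sin 4.6° / 338 = 0.1753.
θ_3 = 10.10° from the vertical.

10.1°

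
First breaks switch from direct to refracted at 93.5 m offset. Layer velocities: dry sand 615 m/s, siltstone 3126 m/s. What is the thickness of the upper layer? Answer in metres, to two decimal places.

x_cross = 2h·√((V₂+V₁)/(V₂−V₁)) → h = x_cross / (2·√((V₂+V₁)/(V₂−V₁))).
√((V₂+V₁)/(V₂−V₁)) = √((3126+615)/(3126−615)) = 1.2206.
h = 93.5 / (2·1.2206) = 38.30 m.

38.30 m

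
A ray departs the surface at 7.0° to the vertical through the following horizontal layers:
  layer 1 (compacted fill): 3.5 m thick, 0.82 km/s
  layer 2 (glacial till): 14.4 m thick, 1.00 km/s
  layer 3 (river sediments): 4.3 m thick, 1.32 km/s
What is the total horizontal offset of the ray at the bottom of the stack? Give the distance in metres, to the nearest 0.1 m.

Apply Snell's law at each interface; in layer i the horizontal offset is hᵢ·tan θᵢ.
Layer 1: θ = 7.00°; offset = 3.5·tan 7.00° = 0.430 m.
Layer 2: sin θ = 1.00·sin 7.0°/0.82 = 0.1486, θ = 8.55°; offset = 14.4·tan 8.55° = 2.164 m.
Layer 3: sin θ = 1.32·sin 7.0°/0.82 = 0.1962, θ = 11.31°; offset = 4.3·tan 11.31° = 0.860 m.
Total horizontal offset = 3.454 m.

3.5 m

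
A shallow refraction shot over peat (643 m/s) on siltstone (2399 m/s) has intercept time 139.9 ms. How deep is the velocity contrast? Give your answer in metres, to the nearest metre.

h = tᵢ·V₁·V₂ / (2·√(V₂²−V₁²)).
√(V₂²−V₁²) = √(2399² − 643²) = 2311.2 m/s.
h = 0.1399 s × 643 × 2399 / (2 × 2311.2) = 46.69 m.

47 m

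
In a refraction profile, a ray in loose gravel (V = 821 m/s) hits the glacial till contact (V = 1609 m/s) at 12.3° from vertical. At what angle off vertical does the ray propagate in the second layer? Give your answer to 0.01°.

Snell's law: sin θ₂ = (V₂/V₁)·sin θ₁ = (1609/821)·sin 12.3° = 0.4175.
θ₂ = sin⁻¹(0.4175) = 24.68° (from vertical).

24.68°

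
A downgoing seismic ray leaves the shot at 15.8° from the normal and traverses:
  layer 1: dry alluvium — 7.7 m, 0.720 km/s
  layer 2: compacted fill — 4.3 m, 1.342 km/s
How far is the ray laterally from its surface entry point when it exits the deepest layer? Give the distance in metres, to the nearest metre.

p = sin θ₁/V₁ = sin 15.8°/0.720 = 3.7817e-01 s/km is conserved through the stack.
Layer 1: θ = 15.80°; offset = 7.7·tan 15.80° = 2.179 m.
Layer 2: sin θ = p·1.342 = 0.5075 → θ = 30.50°; offset = 4.3·tan 30.50° = 2.533 m.
Σ offsets = 4.712 m.

5 m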